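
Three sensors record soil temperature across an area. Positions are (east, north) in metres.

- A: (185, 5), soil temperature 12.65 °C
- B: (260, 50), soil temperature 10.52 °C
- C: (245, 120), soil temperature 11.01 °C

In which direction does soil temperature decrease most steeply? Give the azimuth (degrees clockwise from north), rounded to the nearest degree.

Differences from A: to B (Δx, Δy, Δh) = (75, 45, -2.13); to C = (60, 115, -1.64).
Solve a·Δx + b·Δy = ΔT: det = 75·115 − 60·45 = 5925.
∂T/∂x = [(-2.13)·115 − (-1.64)·45] / 5925 = -0.02889
∂T/∂y = [75·(-1.64) − 60·(-2.13)] / 5925 = +0.0008101
Steepest decrease is along −∇f: components (+0.02889 E, -0.0008101 N).
Azimuth = atan2(+0.02889, -0.0008101) = 91.6° ≈ 092°.

092°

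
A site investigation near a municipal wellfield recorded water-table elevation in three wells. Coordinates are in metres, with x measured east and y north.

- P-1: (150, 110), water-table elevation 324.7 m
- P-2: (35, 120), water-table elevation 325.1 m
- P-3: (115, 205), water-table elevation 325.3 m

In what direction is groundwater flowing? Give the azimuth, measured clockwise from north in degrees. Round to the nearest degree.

150°

Three-point gradient (reference P-1): Δ to P-2 = (-115, 10, +0.4), Δ to P-3 = (-35, 95, +0.6).
∂h/∂x = -0.003026, ∂h/∂y = +0.005201 (det = -10575).
Flow direction (−∇h) has components (+0.003026 E, -0.005201 N).
Azimuth = atan2(E, N) = atan2(+0.003026, -0.005201) = 149.8° ≈ 150°.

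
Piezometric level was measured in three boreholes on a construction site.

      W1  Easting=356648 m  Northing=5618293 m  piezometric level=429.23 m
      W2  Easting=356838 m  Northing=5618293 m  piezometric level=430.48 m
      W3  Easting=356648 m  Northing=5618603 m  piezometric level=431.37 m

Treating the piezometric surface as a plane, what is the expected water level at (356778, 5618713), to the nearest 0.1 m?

433.0 m

∂h/∂x = (430.48 − 429.23) / (356838 − 356648) = +0.006579
∂h/∂y = (431.37 − 429.23) / (5618603 − 5618293) = +0.006903
h(356778, 5618713) = 429.23 + (+0.006579)·(130) + (+0.006903)·(420) = 429.23 +0.855 +2.899 = 432.985 m.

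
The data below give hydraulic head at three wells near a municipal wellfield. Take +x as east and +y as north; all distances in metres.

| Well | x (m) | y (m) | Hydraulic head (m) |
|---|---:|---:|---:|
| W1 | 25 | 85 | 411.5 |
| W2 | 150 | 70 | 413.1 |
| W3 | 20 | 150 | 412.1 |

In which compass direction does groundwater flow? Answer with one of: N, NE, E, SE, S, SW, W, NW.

SW

Differences from W1: to W2 (Δx, Δy, Δh) = (125, -15, +1.6); to W3 = (-5, 65, +0.6).
Solve a·Δx + b·Δy = Δh: det = 125·65 − (-5)·(-15) = 8050.
∂h/∂x = [(+1.6)·65 − (+0.6)·(-15)] / 8050 = +0.01404
∂h/∂y = [125·(+0.6) − (-5)·(+1.6)] / 8050 = +0.01031
Flow = −∇h = (-0.01404 east, -0.01031 north), which points southwest.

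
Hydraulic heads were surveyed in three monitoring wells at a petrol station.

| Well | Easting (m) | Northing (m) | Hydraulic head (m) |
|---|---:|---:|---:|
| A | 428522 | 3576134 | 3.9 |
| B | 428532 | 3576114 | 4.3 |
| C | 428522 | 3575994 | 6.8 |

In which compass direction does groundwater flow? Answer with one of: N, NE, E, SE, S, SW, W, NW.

Taking A as reference: B−A = (10, -20, +0.4); C−A = (0, -140, +2.9).
Determinant of the coordinate differences = 10·(-140) − 0·(-20) = -1400.
∂h/∂x = [(+0.4)·(-140) − (+2.9)·(-20)] / -1400 = -0.001429
∂h/∂y = [10·(+2.9) − 0·(+0.4)] / -1400 = -0.02071
Flow = −∇h = (+0.001429 east, +0.02071 north), which points north.

N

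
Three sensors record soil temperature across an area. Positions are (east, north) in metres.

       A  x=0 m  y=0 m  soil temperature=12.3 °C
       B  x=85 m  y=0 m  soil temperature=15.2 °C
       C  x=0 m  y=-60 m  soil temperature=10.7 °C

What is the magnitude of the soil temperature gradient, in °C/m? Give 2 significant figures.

∂T/∂x = (15.2 − 12.3) / (85 − 0) = +0.03412
∂T/∂y = (10.7 − 12.3) / (-60 − 0) = +0.02667
|∇f| = √(0.03412² + 0.02667²) = 0.04331 °C/m

0.043 °C/m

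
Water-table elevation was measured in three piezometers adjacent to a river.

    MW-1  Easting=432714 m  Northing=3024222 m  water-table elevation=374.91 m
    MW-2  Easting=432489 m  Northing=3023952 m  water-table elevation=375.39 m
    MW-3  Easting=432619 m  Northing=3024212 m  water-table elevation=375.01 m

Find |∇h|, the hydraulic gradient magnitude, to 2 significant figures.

Taking MW-1 as reference: MW-2−MW-1 = (-225, -270, +0.48); MW-3−MW-1 = (-95, -10, +0.10).
Determinant of the coordinate differences = (-225)·(-10) − (-95)·(-270) = -23400.
∂h/∂x = [(+0.48)·(-10) − (+0.10)·(-270)] / -23400 = -0.0009487
∂h/∂y = [(-225)·(+0.10) − (-95)·(+0.48)] / -23400 = -0.0009872
|∇h| = √(-0.0009487² + -0.0009872²) = 0.001369

0.0014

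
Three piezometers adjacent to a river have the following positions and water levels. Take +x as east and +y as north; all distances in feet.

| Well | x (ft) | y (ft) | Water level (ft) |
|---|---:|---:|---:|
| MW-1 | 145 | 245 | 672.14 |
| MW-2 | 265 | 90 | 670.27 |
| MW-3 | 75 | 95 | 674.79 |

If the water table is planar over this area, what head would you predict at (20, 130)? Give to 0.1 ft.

Taking MW-1 as reference: MW-2−MW-1 = (120, -155, -1.87); MW-3−MW-1 = (-70, -150, +2.65).
Determinant of the coordinate differences = 120·(-150) − (-70)·(-155) = -28850.
∂h/∂x = [(-1.87)·(-150) − (+2.65)·(-155)] / -28850 = -0.02396
∂h/∂y = [120·(+2.65) − (-70)·(-1.87)] / -28850 = -0.006485
h(20, 130) = 672.14 + (-0.02396)·(-125) + (-0.006485)·(-115) = 672.14 +2.995 +0.746 = 675.881 ft.

675.9 ft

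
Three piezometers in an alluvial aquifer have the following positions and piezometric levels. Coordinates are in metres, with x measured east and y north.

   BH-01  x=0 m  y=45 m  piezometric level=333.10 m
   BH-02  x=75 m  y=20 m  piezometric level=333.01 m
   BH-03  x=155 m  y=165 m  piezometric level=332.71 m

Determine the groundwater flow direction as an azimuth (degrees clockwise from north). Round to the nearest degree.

With h = a·x + b·y + c and BH-01 as origin, the differences give:
  75·a + (-25)·b = -0.09
  155·a + 120·b = -0.39
Eliminate b (×120 and ×(-25), subtract): 12875·a = -20.550 → a = ∂h/∂x = -0.001596
Back-substitute: b = ∂h/∂y = -0.001188.
Flow direction (−∇h) has components (+0.001596 E, +0.001188 N).
Azimuth = atan2(E, N) = atan2(+0.001596, +0.001188) = 53.3° ≈ 053°.

053°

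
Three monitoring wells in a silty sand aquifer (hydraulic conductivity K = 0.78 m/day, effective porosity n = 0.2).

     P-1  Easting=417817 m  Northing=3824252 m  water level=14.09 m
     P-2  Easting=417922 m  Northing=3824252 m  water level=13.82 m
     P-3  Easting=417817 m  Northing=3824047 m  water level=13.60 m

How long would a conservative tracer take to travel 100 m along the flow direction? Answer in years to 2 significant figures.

∂h/∂x = (13.82 − 14.09) / (417922 − 417817) = -0.002571
∂h/∂y = (13.60 − 14.09) / (3824047 − 3824252) = +0.002390
|∇h| = √(-0.002571² + 0.002390²) = 0.00351
Seepage velocity v = K·i/n = 0.78 × 0.00351 / 0.2 = 0.01369 m/day.
t = 100 / 0.01369 = 7305 days = 20 years.

20 years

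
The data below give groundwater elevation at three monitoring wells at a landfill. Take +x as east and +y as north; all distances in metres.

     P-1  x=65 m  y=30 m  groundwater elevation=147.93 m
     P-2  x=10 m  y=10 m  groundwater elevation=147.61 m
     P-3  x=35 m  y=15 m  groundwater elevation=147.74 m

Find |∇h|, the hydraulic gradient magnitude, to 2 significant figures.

Differences from P-1: to P-2 (Δx, Δy, Δh) = (-55, -20, -0.32); to P-3 = (-30, -15, -0.19).
Solve a·Δx + b·Δy = Δh: det = (-55)·(-15) − (-30)·(-20) = 225.
∂h/∂x = [(-0.32)·(-15) − (-0.19)·(-20)] / 225 = +0.004444
∂h/∂y = [(-55)·(-0.19) − (-30)·(-0.32)] / 225 = +0.003778
|∇h| = √(0.004444² + 0.003778²) = 0.005833

0.0058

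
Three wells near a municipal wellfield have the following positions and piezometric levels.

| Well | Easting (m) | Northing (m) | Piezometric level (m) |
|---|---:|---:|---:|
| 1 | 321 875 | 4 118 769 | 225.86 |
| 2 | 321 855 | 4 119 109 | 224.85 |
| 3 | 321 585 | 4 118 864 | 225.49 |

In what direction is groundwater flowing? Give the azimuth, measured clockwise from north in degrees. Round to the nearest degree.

354°

Three-point gradient (reference 1): Δ to 2 = (-20, 340, -1.01), Δ to 3 = (-290, 95, -0.37).
∂h/∂x = +0.0003087, ∂h/∂y = -0.002952 (det = 96700).
Flow direction (−∇h) has components (-0.0003087 E, +0.002952 N).
Azimuth = atan2(E, N) = atan2(-0.0003087, +0.002952) = 354.0° ≈ 354°.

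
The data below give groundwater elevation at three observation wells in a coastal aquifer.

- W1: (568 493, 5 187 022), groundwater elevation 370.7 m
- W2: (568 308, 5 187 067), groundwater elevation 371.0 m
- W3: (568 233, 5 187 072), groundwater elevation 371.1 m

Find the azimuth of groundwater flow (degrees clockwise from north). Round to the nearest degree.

143°

With h = a·x + b·y + c and W1 as origin, the differences give:
  (-185)·a + 45·b = +0.3
  (-260)·a + 50·b = +0.4
Eliminate b (×50 and ×45, subtract): 2450·a = -3.00 → a = ∂h/∂x = -0.001224
Back-substitute: b = ∂h/∂y = +0.001633.
Flow direction (−∇h) has components (+0.001224 E, -0.001633 N).
Azimuth = atan2(E, N) = atan2(+0.001224, -0.001633) = 143.1° ≈ 143°.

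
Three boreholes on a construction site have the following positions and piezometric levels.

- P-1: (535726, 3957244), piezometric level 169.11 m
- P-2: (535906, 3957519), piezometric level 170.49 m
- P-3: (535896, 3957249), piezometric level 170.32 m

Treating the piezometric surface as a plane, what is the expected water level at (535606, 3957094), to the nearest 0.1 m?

With h = a·x + b·y + c and P-1 as origin, the differences give:
  180·a + 275·b = +1.38
  170·a + 5·b = +1.21
Eliminate b (×5 and ×275, subtract): -45850·a = -325.850 → a = ∂h/∂x = +0.007107
Back-substitute: b = ∂h/∂y = +0.0003664.
h(535606, 3957094) = 169.11 + (+0.007107)·(-120) + (+0.0003664)·(-150) = 169.11 -0.853 -0.055 = 168.202 m.

168.2 m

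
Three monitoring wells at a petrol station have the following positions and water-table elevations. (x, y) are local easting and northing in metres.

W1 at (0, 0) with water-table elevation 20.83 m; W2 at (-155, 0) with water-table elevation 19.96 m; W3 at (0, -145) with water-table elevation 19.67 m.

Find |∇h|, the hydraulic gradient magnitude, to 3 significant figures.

∂h/∂x = (19.96 − 20.83) / (-155 − 0) = +0.005613
∂h/∂y = (19.67 − 20.83) / (-145 − 0) = +0.008000
|∇h| = √(0.005613² + 0.008000²) = 0.009773

0.00977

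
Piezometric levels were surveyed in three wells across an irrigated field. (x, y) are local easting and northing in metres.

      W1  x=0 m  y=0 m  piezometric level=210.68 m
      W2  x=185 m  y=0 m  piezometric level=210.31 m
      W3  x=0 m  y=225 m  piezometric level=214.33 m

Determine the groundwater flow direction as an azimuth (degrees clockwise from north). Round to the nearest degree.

∂h/∂x = (210.31 − 210.68) / (185 − 0) = -0.002000
∂h/∂y = (214.33 − 210.68) / (225 − 0) = +0.01622
Flow direction (−∇h) has components (+0.002000 E, -0.01622 N).
Azimuth = atan2(E, N) = atan2(+0.002000, -0.01622) = 173.0° ≈ 173°.

173°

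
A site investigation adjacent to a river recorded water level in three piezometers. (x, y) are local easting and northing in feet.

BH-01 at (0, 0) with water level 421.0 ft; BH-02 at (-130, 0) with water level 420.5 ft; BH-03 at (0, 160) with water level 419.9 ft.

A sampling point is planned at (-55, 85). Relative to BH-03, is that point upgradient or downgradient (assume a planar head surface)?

upgradient

∂h/∂x = (420.5 − 421.0) / (-130 − 0) = +0.003846
∂h/∂y = (419.9 − 421.0) / (160 − 0) = -0.006875
Head at (-55, 85) = 421.0 + (+0.003846)·(-55) + (-0.006875)·(85) = 420.20 ft.
That is higher than the 419.9 ft at BH-03, so the point is upgradient.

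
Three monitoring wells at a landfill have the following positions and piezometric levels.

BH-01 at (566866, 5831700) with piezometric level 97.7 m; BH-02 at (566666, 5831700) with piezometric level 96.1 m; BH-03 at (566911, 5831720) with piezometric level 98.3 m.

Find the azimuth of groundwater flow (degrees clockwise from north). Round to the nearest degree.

214°

With h = a·x + b·y + c and BH-01 as origin, the differences give:
  (-200)·a + 0·b = -1.6
  45·a + 20·b = +0.6
Eliminate b (×20 and ×0, subtract): -4000·a = -32.00 → a = ∂h/∂x = +0.008000
Back-substitute: b = ∂h/∂y = +0.01200.
Flow direction (−∇h) has components (-0.008000 E, -0.01200 N).
Azimuth = atan2(E, N) = atan2(-0.008000, -0.01200) = 213.7° ≈ 214°.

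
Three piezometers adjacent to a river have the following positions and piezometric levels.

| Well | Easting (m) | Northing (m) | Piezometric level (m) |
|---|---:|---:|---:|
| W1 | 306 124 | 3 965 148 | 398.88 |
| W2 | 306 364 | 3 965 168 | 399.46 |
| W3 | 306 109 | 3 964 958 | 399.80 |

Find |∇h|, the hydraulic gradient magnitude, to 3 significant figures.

With h = a·x + b·y + c and W1 as origin, the differences give:
  240·a + 20·b = +0.58
  (-15)·a + (-190)·b = +0.92
Eliminate b (×(-190) and ×20, subtract): -45300·a = -128.600 → a = ∂h/∂x = +0.002839
Back-substitute: b = ∂h/∂y = -0.005066.
|∇h| = √(0.002839² + -0.005066²) = 0.005807

0.00581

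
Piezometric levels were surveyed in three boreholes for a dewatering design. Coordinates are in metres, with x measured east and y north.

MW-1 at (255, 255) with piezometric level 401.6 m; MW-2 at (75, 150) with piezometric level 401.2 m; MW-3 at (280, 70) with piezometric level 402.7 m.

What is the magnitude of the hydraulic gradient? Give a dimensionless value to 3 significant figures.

0.00743

With h = a·x + b·y + c and MW-1 as origin, the differences give:
  (-180)·a + (-105)·b = -0.4
  25·a + (-185)·b = +1.1
Eliminate b (×(-185) and ×(-105), subtract): 35925·a = 189.50 → a = ∂h/∂x = +0.005275
Back-substitute: b = ∂h/∂y = -0.005233.
|∇h| = √(0.005275² + -0.005233²) = 0.00743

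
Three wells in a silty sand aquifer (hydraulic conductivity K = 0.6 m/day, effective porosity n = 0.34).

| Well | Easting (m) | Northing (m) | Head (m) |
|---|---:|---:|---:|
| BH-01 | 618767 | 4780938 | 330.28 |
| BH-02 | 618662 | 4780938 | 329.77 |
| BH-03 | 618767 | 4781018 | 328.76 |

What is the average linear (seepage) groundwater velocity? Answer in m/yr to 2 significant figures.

13 m/yr

∂h/∂x = (329.77 − 330.28) / (618662 − 618767) = +0.004857
∂h/∂y = (328.76 − 330.28) / (4781018 − 4780938) = -0.01900
|∇h| = √(0.004857² + -0.01900²) = 0.01961
Seepage velocity v = K·i/n = 0.6 × 0.01961 / 0.34 = 0.03461 m/day = 12.64 m/yr.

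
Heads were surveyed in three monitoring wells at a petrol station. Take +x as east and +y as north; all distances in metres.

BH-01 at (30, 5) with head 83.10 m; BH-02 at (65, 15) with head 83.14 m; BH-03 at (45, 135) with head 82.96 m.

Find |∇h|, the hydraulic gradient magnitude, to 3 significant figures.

0.00195

Differences from BH-01: to BH-02 (Δx, Δy, Δh) = (35, 10, +0.04); to BH-03 = (15, 130, -0.14).
Solve a·Δx + b·Δy = Δh: det = 35·130 − 15·10 = 4400.
∂h/∂x = [(+0.04)·130 − (-0.14)·10] / 4400 = +0.001500
∂h/∂y = [35·(-0.14) − 15·(+0.04)] / 4400 = -0.001250
|∇h| = √(0.001500² + -0.001250²) = 0.001953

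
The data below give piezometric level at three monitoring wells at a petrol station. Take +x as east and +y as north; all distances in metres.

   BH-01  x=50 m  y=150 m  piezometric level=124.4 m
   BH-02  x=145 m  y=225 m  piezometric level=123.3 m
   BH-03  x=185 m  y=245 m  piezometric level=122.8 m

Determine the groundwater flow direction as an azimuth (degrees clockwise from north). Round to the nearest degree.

Differences from BH-01: to BH-02 (Δx, Δy, Δh) = (95, 75, -1.1); to BH-03 = (135, 95, -1.6).
Solve a·Δx + b·Δy = Δh: det = 95·95 − 135·75 = -1100.
∂h/∂x = [(-1.1)·95 − (-1.6)·75] / -1100 = -0.01409
∂h/∂y = [95·(-1.6) − 135·(-1.1)] / -1100 = +0.003182
Flow direction (−∇h) has components (+0.01409 E, -0.003182 N).
Azimuth = atan2(E, N) = atan2(+0.01409, -0.003182) = 102.7° ≈ 103°.

103°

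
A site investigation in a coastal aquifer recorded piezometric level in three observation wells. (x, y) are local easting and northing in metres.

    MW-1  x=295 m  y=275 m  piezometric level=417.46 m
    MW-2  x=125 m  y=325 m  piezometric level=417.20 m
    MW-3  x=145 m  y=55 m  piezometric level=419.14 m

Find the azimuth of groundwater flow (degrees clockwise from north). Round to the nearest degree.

005°

With h = a·x + b·y + c and MW-1 as origin, the differences give:
  (-170)·a + 50·b = -0.26
  (-150)·a + (-220)·b = +1.68
Eliminate b (×(-220) and ×50, subtract): 44900·a = -26.800 → a = ∂h/∂x = -0.0005969
Back-substitute: b = ∂h/∂y = -0.007229.
Flow direction (−∇h) has components (+0.0005969 E, +0.007229 N).
Azimuth = atan2(E, N) = atan2(+0.0005969, +0.007229) = 4.7° ≈ 005°.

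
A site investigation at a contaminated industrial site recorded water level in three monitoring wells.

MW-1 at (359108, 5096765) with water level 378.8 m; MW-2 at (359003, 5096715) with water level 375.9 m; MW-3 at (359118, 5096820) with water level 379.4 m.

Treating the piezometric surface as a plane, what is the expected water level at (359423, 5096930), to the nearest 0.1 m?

387.6 m

Taking MW-1 as reference: MW-2−MW-1 = (-105, -50, -2.9); MW-3−MW-1 = (10, 55, +0.6).
Solve a·Δx + b·Δy = Δh: det = (-105)·55 − 10·(-50) = -5275.
∂h/∂x = [(-2.9)·55 − (+0.6)·(-50)] / -5275 = +0.02455
∂h/∂y = [(-105)·(+0.6) − 10·(-2.9)] / -5275 = +0.006445
h(359423, 5096930) = 378.8 + (+0.02455)·(315) + (+0.006445)·(165) = 378.8 +7.733 +1.064 = 387.597 m.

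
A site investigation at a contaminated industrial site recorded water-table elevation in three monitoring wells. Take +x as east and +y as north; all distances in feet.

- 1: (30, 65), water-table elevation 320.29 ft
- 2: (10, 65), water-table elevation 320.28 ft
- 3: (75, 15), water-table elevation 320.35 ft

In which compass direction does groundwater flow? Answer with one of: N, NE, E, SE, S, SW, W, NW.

With h = a·x + b·y + c and 1 as origin, the differences give:
  (-20)·a + 0·b = -0.01
  45·a + (-50)·b = +0.06
Eliminate b (×(-50) and ×0, subtract): 1000·a = 0.500 → a = ∂h/∂x = +0.0005000
Back-substitute: b = ∂h/∂y = -0.0007500.
Flow = −∇h = (-0.0005000 east, +0.0007500 north), which points northwest.

NW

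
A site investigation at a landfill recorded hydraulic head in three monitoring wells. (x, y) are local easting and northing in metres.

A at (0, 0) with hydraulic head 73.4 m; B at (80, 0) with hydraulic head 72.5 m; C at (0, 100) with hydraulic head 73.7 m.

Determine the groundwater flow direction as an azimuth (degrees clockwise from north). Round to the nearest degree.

105°

∂h/∂x = (72.5 − 73.4) / (80 − 0) = -0.01125
∂h/∂y = (73.7 − 73.4) / (100 − 0) = +0.003000
Flow direction (−∇h) has components (+0.01125 E, -0.003000 N).
Azimuth = atan2(E, N) = atan2(+0.01125, -0.003000) = 104.9° ≈ 105°.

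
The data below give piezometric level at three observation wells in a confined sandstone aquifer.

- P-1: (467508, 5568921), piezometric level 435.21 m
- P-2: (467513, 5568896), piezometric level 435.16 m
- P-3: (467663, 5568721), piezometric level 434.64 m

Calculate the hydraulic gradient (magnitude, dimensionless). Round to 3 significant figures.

Three-point gradient (reference P-1): Δ to P-2 = (5, -25, -0.05), Δ to P-3 = (155, -200, -0.57).
∂h/∂x = -0.001478, ∂h/∂y = +0.001704 (det = 2875).
|∇h| = √(-0.001478² + 0.001704²) = 0.002256

0.00226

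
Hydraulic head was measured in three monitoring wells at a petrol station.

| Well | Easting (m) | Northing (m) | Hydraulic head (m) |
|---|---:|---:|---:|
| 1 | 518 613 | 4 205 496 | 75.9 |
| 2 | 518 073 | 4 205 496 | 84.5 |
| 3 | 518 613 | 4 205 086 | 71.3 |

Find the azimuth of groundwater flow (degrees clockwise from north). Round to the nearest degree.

125°

∂h/∂x = (84.5 − 75.9) / (518073 − 518613) = -0.01593
∂h/∂y = (71.3 − 75.9) / (4205086 − 4205496) = +0.01122
Flow direction (−∇h) has components (+0.01593 E, -0.01122 N).
Azimuth = atan2(E, N) = atan2(+0.01593, -0.01122) = 125.2° ≈ 125°.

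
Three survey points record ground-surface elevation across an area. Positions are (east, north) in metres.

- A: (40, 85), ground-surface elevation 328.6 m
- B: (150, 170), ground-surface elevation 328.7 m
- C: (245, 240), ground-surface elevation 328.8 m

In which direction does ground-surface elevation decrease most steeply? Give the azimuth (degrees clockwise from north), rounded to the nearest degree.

315°

With z = a·x + b·y + c and A as origin, the differences give:
  110·a + 85·b = +0.1
  205·a + 155·b = +0.2
Eliminate b (×155 and ×85, subtract): -375·a = -1.50 → a = ∂z/∂x = +0.004000
Back-substitute: b = ∂z/∂y = -0.004000.
Steepest decrease is along −∇f: components (-0.004000 E, +0.004000 N).
Azimuth = atan2(-0.004000, +0.004000) = 315.0° ≈ 315°.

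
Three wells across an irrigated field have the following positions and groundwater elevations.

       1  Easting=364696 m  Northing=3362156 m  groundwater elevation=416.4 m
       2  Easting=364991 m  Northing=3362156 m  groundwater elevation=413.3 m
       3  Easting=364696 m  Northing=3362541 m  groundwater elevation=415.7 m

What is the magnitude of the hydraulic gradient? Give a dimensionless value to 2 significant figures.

0.011

∂h/∂x = (413.3 − 416.4) / (364991 − 364696) = -0.01051
∂h/∂y = (415.7 − 416.4) / (3362541 − 3362156) = -0.001818
|∇h| = √(-0.01051² + -0.001818²) = 0.01067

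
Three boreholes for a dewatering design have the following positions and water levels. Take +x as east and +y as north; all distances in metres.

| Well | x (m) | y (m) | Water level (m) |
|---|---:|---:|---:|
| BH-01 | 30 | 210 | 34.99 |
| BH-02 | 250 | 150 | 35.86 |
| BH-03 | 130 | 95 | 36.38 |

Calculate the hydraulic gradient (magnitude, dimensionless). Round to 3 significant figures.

0.0114

With h = a·x + b·y + c and BH-01 as origin, the differences give:
  220·a + (-60)·b = +0.87
  100·a + (-115)·b = +1.39
Eliminate b (×(-115) and ×(-60), subtract): -19300·a = -16.650 → a = ∂h/∂x = +0.0008627
Back-substitute: b = ∂h/∂y = -0.01134.
|∇h| = √(0.0008627² + -0.01134²) = 0.01137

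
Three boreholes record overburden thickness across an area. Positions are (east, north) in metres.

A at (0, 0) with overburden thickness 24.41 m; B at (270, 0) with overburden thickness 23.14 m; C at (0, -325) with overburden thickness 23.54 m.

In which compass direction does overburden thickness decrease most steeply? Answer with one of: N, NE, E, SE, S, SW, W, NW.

SE

∂d/∂x = (23.14 − 24.41) / (270 − 0) = -0.004704
∂d/∂y = (23.54 − 24.41) / (-325 − 0) = +0.002677
Steepest decrease is along −∇f = (+0.004704 E, -0.002677 N) → southeast.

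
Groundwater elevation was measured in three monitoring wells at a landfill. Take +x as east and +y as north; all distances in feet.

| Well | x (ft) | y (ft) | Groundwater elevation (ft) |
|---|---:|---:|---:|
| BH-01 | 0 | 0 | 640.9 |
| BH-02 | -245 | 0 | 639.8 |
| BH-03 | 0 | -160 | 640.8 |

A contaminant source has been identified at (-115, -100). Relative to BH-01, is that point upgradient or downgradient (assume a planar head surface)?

downgradient

∂h/∂x = (639.8 − 640.9) / (-245 − 0) = +0.004490
∂h/∂y = (640.8 − 640.9) / (-160 − 0) = +0.0006250
Head at (-115, -100) = 640.9 + (+0.004490)·(-115) + (+0.0006250)·(-100) = 640.32 ft.
That is lower than the 640.9 ft at BH-01, so the point is downgradient.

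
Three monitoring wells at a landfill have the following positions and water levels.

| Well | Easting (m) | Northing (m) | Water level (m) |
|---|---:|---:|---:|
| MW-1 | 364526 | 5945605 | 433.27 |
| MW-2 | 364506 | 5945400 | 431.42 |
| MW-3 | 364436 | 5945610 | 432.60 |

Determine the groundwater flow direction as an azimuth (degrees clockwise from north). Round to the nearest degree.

Three-point gradient (reference MW-1): Δ to MW-2 = (-20, -205, -1.85), Δ to MW-3 = (-90, 5, -0.67).
∂h/∂x = +0.007903, ∂h/∂y = +0.008253 (det = -18550).
Flow direction (−∇h) has components (-0.007903 E, -0.008253 N).
Azimuth = atan2(E, N) = atan2(-0.007903, -0.008253) = 223.8° ≈ 224°.

224°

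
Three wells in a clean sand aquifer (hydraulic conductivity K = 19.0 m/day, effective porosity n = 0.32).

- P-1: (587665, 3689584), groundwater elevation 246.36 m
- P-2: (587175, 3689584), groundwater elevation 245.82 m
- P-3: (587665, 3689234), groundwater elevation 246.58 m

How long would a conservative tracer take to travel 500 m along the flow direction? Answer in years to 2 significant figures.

∂h/∂x = (245.82 − 246.36) / (587175 − 587665) = +0.001102
∂h/∂y = (246.58 − 246.36) / (3689234 − 3689584) = -0.0006286
|∇h| = √(0.001102² + -0.0006286²) = 0.001269
Seepage velocity v = K·i/n = 19.0 × 0.001269 / 0.32 = 0.07535 m/day.
t = 500 / 0.07535 = 6636 days = 18.2 years.

18 years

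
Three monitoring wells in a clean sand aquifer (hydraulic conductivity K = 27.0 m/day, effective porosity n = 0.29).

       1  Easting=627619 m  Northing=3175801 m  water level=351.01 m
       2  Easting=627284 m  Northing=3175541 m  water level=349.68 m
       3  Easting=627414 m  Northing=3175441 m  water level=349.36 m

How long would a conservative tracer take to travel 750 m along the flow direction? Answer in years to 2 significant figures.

With h = a·x + b·y + c and 1 as origin, the differences give:
  (-335)·a + (-260)·b = -1.33
  (-205)·a + (-360)·b = -1.65
Eliminate b (×(-360) and ×(-260), subtract): 67300·a = 49.800 → a = ∂h/∂x = +0.0007400
Back-substitute: b = ∂h/∂y = +0.004162.
|∇h| = √(0.0007400² + 0.004162²) = 0.004227
Seepage velocity v = K·i/n = 27.0 × 0.004227 / 0.29 = 0.3935 m/day.
t = 750 / 0.3935 = 1906 days = 5.22 years.

5.2 years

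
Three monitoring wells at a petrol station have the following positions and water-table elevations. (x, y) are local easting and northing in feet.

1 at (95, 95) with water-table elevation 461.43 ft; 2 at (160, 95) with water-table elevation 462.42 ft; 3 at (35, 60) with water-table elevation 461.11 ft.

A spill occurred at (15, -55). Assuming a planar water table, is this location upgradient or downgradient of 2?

upgradient

With h = a·x + b·y + c and 1 as origin, the differences give:
  65·a + 0·b = +0.99
  (-60)·a + (-35)·b = -0.32
Eliminate b (×(-35) and ×0, subtract): -2275·a = -34.650 → a = ∂h/∂x = +0.01523
Back-substitute: b = ∂h/∂y = -0.01697.
Head at (15, -55) = 461.43 + (+0.01523)·(-80) + (-0.01697)·(-150) = 462.76 ft.
That is higher than the 462.42 ft at 2, so the point is upgradient.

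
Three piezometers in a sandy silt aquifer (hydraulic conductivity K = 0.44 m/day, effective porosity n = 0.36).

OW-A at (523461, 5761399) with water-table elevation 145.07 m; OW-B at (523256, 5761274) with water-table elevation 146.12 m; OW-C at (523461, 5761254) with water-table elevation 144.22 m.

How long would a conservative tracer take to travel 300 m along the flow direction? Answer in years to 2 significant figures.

64 years

Differences from OW-A: to OW-B (Δx, Δy, Δh) = (-205, -125, +1.05); to OW-C = (0, -145, -0.85).
Solve a·Δx + b·Δy = Δh: det = (-205)·(-145) − 0·(-125) = 29725.
∂h/∂x = [(+1.05)·(-145) − (-0.85)·(-125)] / 29725 = -0.008696
∂h/∂y = [(-205)·(-0.85) − 0·(+1.05)] / 29725 = +0.005862
|∇h| = √(-0.008696² + 0.005862²) = 0.01049
Seepage velocity v = K·i/n = 0.44 × 0.01049 / 0.36 = 0.01282 m/day.
t = 300 / 0.01282 = 2.34e+04 days = 64.1 years.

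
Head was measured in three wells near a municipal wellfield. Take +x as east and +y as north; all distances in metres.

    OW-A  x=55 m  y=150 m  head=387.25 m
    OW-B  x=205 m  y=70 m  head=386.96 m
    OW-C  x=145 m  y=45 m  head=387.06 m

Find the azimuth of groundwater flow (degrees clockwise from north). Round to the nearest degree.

099°

Taking OW-A as reference: OW-B−OW-A = (150, -80, -0.29); OW-C−OW-A = (90, -105, -0.19).
Determinant of the coordinate differences = 150·(-105) − 90·(-80) = -8550.
∂h/∂x = [(-0.29)·(-105) − (-0.19)·(-80)] / -8550 = -0.001784
∂h/∂y = [150·(-0.19) − 90·(-0.29)] / -8550 = +0.0002807
Flow direction (−∇h) has components (+0.001784 E, -0.0002807 N).
Azimuth = atan2(E, N) = atan2(+0.001784, -0.0002807) = 98.9° ≈ 099°.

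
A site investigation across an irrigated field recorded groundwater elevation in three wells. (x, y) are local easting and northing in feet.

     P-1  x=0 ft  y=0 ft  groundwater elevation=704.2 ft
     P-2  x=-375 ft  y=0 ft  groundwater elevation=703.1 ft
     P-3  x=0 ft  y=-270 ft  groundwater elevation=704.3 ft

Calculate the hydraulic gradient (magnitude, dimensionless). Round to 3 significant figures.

0.00296

∂h/∂x = (703.1 − 704.2) / (-375 − 0) = +0.002933
∂h/∂y = (704.3 − 704.2) / (-270 − 0) = -0.0003704
|∇h| = √(0.002933² + -0.0003704²) = 0.002956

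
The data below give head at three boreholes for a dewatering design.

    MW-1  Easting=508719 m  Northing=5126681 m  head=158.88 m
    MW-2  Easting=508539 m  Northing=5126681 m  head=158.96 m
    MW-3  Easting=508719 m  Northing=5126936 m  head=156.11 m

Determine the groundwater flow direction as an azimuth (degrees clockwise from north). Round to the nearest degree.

002°

∂h/∂x = (158.96 − 158.88) / (508539 − 508719) = -0.0004444
∂h/∂y = (156.11 − 158.88) / (5126936 − 5126681) = -0.01086
Flow direction (−∇h) has components (+0.0004444 E, +0.01086 N).
Azimuth = atan2(E, N) = atan2(+0.0004444, +0.01086) = 2.3° ≈ 002°.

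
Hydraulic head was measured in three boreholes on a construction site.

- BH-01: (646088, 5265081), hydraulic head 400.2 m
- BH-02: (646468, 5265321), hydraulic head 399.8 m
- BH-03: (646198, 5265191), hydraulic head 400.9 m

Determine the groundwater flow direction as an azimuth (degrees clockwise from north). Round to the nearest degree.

146°

With h = a·x + b·y + c and BH-01 as origin, the differences give:
  380·a + 240·b = -0.4
  110·a + 110·b = +0.7
Eliminate b (×110 and ×240, subtract): 15400·a = -212.00 → a = ∂h/∂x = -0.01377
Back-substitute: b = ∂h/∂y = +0.02013.
Flow direction (−∇h) has components (+0.01377 E, -0.02013 N).
Azimuth = atan2(E, N) = atan2(+0.01377, -0.02013) = 145.6° ≈ 146°.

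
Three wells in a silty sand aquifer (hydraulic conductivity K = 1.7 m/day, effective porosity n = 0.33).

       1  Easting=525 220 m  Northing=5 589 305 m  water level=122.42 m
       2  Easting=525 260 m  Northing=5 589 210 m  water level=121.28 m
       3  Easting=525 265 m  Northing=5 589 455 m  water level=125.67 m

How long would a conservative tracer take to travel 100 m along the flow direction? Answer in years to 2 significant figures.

Three-point gradient (reference 1): Δ to 2 = (40, -95, -1.14), Δ to 3 = (45, 150, +3.25).
∂h/∂x = +0.01341, ∂h/∂y = +0.01764 (det = 10275).
|∇h| = √(0.01341² + 0.01764²) = 0.02216
Seepage velocity v = K·i/n = 1.7 × 0.02216 / 0.33 = 0.1142 m/day.
t = 100 / 0.1142 = 875.7 days = 2.4 years.

2.4 years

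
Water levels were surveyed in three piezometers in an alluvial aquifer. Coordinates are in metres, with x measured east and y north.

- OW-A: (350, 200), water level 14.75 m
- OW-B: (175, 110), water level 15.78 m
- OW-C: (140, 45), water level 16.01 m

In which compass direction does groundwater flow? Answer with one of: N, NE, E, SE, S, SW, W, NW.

E

Three-point gradient (reference OW-A): Δ to OW-B = (-175, -90, +1.03), Δ to OW-C = (-210, -155, +1.26).
∂h/∂x = -0.005623, ∂h/∂y = -0.0005106 (det = 8225).
Flow = −∇h = (+0.005623 east, +0.0005106 north), which points east.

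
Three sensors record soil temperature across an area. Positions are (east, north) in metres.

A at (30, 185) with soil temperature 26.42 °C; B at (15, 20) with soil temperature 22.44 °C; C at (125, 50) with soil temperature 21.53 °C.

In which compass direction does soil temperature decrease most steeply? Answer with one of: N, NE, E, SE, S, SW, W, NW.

SE

Differences from A: to B (Δx, Δy, Δh) = (-15, -165, -3.98); to C = (95, -135, -4.89).
Solve a·Δx + b·Δy = ΔT: det = (-15)·(-135) − 95·(-165) = 17700.
∂T/∂x = [(-3.98)·(-135) − (-4.89)·(-165)] / 17700 = -0.01523
∂T/∂y = [(-15)·(-4.89) − 95·(-3.98)] / 17700 = +0.02551
Steepest decrease is along −∇f = (+0.01523 E, -0.02551 N) → southeast.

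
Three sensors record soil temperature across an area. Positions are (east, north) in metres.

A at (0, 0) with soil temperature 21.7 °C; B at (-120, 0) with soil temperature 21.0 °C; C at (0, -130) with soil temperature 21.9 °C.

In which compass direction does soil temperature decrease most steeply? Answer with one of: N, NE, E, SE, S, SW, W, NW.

∂T/∂x = (21.0 − 21.7) / (-120 − 0) = +0.005833
∂T/∂y = (21.9 − 21.7) / (-130 − 0) = -0.001538
Steepest decrease is along −∇f = (-0.005833 E, +0.001538 N) → west.

W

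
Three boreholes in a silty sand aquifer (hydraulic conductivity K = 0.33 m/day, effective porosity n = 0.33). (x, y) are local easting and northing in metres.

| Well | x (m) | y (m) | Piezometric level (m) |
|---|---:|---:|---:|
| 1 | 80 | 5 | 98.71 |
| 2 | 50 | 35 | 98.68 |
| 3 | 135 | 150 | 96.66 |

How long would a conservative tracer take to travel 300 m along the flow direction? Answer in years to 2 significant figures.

58 years

Differences from 1: to 2 (Δx, Δy, Δh) = (-30, 30, -0.03); to 3 = (55, 145, -2.05).
Solve a·Δx + b·Δy = Δh: det = (-30)·145 − 55·30 = -6000.
∂h/∂x = [(-0.03)·145 − (-2.05)·30] / -6000 = -0.009525
∂h/∂y = [(-30)·(-2.05) − 55·(-0.03)] / -6000 = -0.01052
|∇h| = √(-0.009525² + -0.01052²) = 0.01419
Seepage velocity v = K·i/n = 0.33 × 0.01419 / 0.33 = 0.01419 m/day.
t = 300 / 0.01419 = 2.114e+04 days = 57.9 years.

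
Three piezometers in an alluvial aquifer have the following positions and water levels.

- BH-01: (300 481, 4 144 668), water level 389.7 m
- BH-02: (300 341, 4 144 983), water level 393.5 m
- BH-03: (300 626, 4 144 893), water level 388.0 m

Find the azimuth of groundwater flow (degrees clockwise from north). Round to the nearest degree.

Three-point gradient (reference BH-01): Δ to BH-02 = (-140, 315, +3.8), Δ to BH-03 = (145, 225, -1.7).
∂h/∂x = -0.01802, ∂h/∂y = +0.004056 (det = -77175).
Flow direction (−∇h) has components (+0.01802 E, -0.004056 N).
Azimuth = atan2(E, N) = atan2(+0.01802, -0.004056) = 102.7° ≈ 103°.

103°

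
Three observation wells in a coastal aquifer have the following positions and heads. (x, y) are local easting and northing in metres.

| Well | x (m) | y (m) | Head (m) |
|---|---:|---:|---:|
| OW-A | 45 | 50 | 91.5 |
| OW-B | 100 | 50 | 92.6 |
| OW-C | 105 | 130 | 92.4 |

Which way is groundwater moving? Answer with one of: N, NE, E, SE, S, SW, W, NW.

W

Taking OW-A as reference: OW-B−OW-A = (55, 0, +1.1); OW-C−OW-A = (60, 80, +0.9).
Solve a·Δx + b·Δy = Δh: det = 55·80 − 60·0 = 4400.
∂h/∂x = [(+1.1)·80 − (+0.9)·0] / 4400 = +0.02000
∂h/∂y = [55·(+0.9) − 60·(+1.1)] / 4400 = -0.003750
Flow = −∇h = (-0.02000 east, +0.003750 north), which points west.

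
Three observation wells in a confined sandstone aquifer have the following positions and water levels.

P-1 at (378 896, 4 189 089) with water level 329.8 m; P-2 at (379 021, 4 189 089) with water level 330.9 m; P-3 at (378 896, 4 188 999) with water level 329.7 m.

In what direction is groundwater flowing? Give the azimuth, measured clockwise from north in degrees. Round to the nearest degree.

∂h/∂x = (330.9 − 329.8) / (379021 − 378896) = +0.008800
∂h/∂y = (329.7 − 329.8) / (4188999 − 4189089) = +0.001111
Flow direction (−∇h) has components (-0.008800 E, -0.001111 N).
Azimuth = atan2(E, N) = atan2(-0.008800, -0.001111) = 262.8° ≈ 263°.

263°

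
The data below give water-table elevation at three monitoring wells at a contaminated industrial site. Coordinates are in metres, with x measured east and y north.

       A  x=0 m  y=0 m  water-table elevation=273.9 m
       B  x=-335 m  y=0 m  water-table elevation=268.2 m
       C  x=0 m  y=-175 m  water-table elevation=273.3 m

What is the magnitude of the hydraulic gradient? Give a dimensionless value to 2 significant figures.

0.017

∂h/∂x = (268.2 − 273.9) / (-335 − 0) = +0.01701
∂h/∂y = (273.3 − 273.9) / (-175 − 0) = +0.003429
|∇h| = √(0.01701² + 0.003429²) = 0.01735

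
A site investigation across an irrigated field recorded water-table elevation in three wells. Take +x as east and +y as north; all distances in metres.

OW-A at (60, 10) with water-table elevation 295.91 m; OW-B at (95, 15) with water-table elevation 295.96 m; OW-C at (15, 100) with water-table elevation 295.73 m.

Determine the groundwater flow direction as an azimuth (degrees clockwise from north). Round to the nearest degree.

307°

Three-point gradient (reference OW-A): Δ to OW-B = (35, 5, +0.05), Δ to OW-C = (-45, 90, -0.18).
∂h/∂x = +0.001600, ∂h/∂y = -0.001200 (det = 3375).
Flow direction (−∇h) has components (-0.001600 E, +0.001200 N).
Azimuth = atan2(E, N) = atan2(-0.001600, +0.001200) = 306.9° ≈ 307°.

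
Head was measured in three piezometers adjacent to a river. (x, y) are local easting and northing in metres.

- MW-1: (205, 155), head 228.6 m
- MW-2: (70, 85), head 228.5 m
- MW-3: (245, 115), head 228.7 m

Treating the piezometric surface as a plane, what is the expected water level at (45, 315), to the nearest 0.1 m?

Taking MW-1 as reference: MW-2−MW-1 = (-135, -70, -0.1); MW-3−MW-1 = (40, -40, +0.1).
Determinant of the coordinate differences = (-135)·(-40) − 40·(-70) = 8200.
∂h/∂x = [(-0.1)·(-40) − (+0.1)·(-70)] / 8200 = +0.001341
∂h/∂y = [(-135)·(+0.1) − 40·(-0.1)] / 8200 = -0.001159
h(45, 315) = 228.6 + (+0.001341)·(-160) + (-0.001159)·(160) = 228.6 -0.215 -0.185 = 228.200 m.

228.2 m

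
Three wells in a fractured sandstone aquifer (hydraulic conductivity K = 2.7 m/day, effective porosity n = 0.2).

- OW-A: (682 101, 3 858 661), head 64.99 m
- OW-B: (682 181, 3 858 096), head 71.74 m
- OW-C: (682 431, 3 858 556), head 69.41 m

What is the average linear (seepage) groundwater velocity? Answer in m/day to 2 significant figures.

With h = a·x + b·y + c and OW-A as origin, the differences give:
  80·a + (-565)·b = +6.75
  330·a + (-105)·b = +4.42
Eliminate b (×(-105) and ×(-565), subtract): 178050·a = 1788.550 → a = ∂h/∂x = +0.01005
Back-substitute: b = ∂h/∂y = -0.01052.
|∇h| = √(0.01005² + -0.01052²) = 0.01455
Seepage velocity v = K·i/n = 2.7 × 0.01455 / 0.2 = 0.1964 m/day.

0.20 m/day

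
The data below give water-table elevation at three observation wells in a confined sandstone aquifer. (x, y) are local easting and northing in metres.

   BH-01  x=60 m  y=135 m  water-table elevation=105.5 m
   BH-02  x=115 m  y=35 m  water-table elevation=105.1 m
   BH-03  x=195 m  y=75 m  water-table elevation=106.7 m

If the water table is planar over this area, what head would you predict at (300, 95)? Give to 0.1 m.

108.4 m

Three-point gradient (reference BH-01): Δ to BH-02 = (55, -100, -0.4), Δ to BH-03 = (135, -60, +1.2).
∂h/∂x = +0.01412, ∂h/∂y = +0.01176 (det = 10200).
h(300, 95) = 105.5 + (+0.01412)·(240) + (+0.01176)·(-40) = 105.5 +3.388 -0.471 = 108.418 m.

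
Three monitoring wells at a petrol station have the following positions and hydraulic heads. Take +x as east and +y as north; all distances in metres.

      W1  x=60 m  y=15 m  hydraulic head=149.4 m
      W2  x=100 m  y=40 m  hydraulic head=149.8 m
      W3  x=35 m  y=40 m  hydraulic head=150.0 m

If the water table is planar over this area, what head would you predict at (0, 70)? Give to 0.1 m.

150.7 m

Three-point gradient (reference W1): Δ to W2 = (40, 25, +0.4), Δ to W3 = (-25, 25, +0.6).
∂h/∂x = -0.003077, ∂h/∂y = +0.02092 (det = 1625).
h(0, 70) = 149.4 + (-0.003077)·(-60) + (+0.02092)·(55) = 149.4 +0.185 +1.151 = 150.735 m.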